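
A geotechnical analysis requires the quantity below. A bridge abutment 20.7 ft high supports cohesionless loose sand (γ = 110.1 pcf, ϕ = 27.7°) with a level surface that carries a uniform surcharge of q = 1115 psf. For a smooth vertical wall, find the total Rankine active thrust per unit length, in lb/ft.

17000 lb/ft

K_a = tan²(45° − φ/2) = 0.3653.
Soil triangle: ½ K_a γ H² = 0.5×0.3653×110.1×20.7² = 8618 lb/ft.
Surcharge rectangle: K_a q H = 0.3653×1115×20.7 = 8432 lb/ft.
Total = 8618 + 8432 = 17050 lb/ft.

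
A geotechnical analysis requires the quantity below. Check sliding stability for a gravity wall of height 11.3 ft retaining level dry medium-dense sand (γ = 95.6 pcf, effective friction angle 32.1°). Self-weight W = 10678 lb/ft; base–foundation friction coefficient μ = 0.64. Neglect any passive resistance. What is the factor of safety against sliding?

K_a = tan²(45° − 32.1°/2) = 0.3060.
P_a = ½K_aγH² = 0.5×0.3060×95.6×11.3² = 1868 lb/ft, acting at H/3 = 3.767 ft above the base.
FS_sliding = μW / P_a = 0.64×10678 / 1868 = 3.659.

3.66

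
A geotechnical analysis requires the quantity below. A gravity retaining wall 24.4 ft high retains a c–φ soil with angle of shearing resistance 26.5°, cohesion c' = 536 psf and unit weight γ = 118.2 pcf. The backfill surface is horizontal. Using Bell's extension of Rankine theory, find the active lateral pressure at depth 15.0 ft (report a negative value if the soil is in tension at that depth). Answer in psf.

15.6 psf

K_a = (1 − sin φ)/(1 + sin φ) = 0.3829.
σ_a = K_a γ z − 2c√K_a = 0.3829×118.2×15.0 − 2×536×0.6188 = 15.57 psf.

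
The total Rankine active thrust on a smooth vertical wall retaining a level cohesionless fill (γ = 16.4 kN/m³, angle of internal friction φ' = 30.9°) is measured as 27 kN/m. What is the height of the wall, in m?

3.20 m

K_a = 0.3214. P_a = ½ K_a γ H² ⇒ H = √(2P_a/(K_a γ)).
H = √(2×27/(0.3214×16.4)) = 3.201 m.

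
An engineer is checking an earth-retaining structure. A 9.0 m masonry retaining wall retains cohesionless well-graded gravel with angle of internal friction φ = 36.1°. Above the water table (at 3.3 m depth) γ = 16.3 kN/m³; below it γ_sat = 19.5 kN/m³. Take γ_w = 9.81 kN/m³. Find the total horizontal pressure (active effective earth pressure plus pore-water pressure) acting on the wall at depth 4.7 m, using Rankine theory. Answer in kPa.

K_a = (1 − sin φ)/(1 + sin φ) = 0.2585.
γ' = 19.5 − 9.81 = 9.690 kN/m³.
Effective vertical stress at 4.7 m: σ'_v = 16.3×3.3 + 9.690×1.40 = 67.36 kPa.
σ'_h = K_a σ'_v = 0.2585 × 67.36 = 17.41 kPa; u = γ_w × 1.40 = 13.73 kPa.
Total σ_h = 17.41 + 13.73 = 31.15 kPa.

31.1 kPa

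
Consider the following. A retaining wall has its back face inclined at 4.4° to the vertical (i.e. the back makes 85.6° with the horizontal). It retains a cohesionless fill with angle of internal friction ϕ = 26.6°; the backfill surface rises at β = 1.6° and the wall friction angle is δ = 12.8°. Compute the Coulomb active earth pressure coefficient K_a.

K_a = sin²(α+φ) / [sin²α · sin(α−δ) · (1 + √{sin(φ+δ)sin(φ−β) / (sin(α−δ)sin(α+β))})²].
With α = 85.6°, φ = 26.6°, δ = 12.8°, β = 1.6°: K_a = 0.3855.

0.385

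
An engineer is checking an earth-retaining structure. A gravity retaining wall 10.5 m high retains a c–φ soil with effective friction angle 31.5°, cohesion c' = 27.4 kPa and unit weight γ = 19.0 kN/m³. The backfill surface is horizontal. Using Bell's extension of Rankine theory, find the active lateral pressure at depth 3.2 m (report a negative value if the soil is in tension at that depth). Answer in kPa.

K_a = (1 − sin φ)/(1 + sin φ) = 0.3136.
σ_a = K_a γ z − 2c√K_a = 0.3136×19.0×3.2 − 2×27.4×0.5600 = -11.62 kPa.

-11.6 kPa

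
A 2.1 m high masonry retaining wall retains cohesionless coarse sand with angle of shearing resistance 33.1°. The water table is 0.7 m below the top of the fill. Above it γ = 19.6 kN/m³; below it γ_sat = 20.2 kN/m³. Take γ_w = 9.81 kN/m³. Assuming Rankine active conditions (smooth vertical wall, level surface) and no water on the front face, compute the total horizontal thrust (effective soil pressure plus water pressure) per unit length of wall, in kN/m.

19.7 kN/m

K_a = tan²(45° − φ/2) = 0.2936.
γ' = 20.2 − 9.81 = 10.39 kN/m³. Depth below WT = 1.4 m.
σ'_h at WT = K_a γ d_w = 4.028 kPa; at base = 4.028 + K_a γ' × 1.4 = 8.298 kPa.
P₁ (0–0.7 m) = ½×4.028×0.7 = 1.410. P₂ (0.7–2.1 m) = ½(4.028+8.298)×1.4 = 8.628.
P_w = ½ γ_w h₂² = 0.5×9.81×1.4² = 9.614. Total = 1.410+8.628+9.614 = 19.65 kN/m.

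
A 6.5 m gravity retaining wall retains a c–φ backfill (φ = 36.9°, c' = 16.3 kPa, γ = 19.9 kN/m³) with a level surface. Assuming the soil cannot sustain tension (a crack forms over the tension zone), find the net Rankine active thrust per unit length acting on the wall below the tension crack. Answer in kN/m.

K_a = 0.2497; √K_a = 0.4997.
Tension-crack depth z_c = 2c/(γ√K_a) = 2×16.3/(19.9×0.4997) = 3.279 m.
σ_a at base = K_a γ H − 2c√K_a = 0.2497×19.9×6.5 − 2×16.3×0.4997 = 16.01 kPa.
P_a = ½ × 16.01 × (H − z_c) = 0.5×16.01×3.221 = 25.78 kN/m.

25.8 kN/m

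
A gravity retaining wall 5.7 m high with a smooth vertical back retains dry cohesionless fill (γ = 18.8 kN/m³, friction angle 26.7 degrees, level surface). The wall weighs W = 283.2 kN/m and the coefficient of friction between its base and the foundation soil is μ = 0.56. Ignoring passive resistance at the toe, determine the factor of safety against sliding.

1.37

K_a = tan²(45° − 26.7°/2) = 0.3800.
P_a = ½K_aγH² = 0.5×0.3800×18.8×5.7² = 116.0 kN/m, acting at H/3 = 1.900 m above the base.
FS_sliding = μW / P_a = 0.56×283.2 / 116.0 = 1.367.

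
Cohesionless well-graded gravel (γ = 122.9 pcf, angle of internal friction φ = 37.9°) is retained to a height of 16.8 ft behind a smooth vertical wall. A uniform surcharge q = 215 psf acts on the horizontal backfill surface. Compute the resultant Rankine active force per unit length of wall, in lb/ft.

5010 lb/ft

K_a = tan²(45° − φ/2) = 0.2389.
Soil triangle: ½ K_a γ H² = 0.5×0.2389×122.9×16.8² = 4144 lb/ft.
Surcharge rectangle: K_a q H = 0.2389×215×16.8 = 863.0 lb/ft.
Total = 4144 + 863.0 = 5007 lb/ft.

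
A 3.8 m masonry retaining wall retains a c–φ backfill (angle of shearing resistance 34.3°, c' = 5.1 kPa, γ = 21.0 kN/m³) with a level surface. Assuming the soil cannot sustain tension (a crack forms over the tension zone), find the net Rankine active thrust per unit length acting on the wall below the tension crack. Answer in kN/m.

K_a = 0.2792; √K_a = 0.5284.
Tension-crack depth z_c = 2c/(γ√K_a) = 2×5.1/(21.0×0.5284) = 0.9193 m.
σ_a at base = K_a γ H − 2c√K_a = 0.2792×21.0×3.8 − 2×5.1×0.5284 = 16.89 kPa.
P_a = ½ × 16.89 × (H − z_c) = 0.5×16.89×2.881 = 24.32 kN/m.

24.3 kN/m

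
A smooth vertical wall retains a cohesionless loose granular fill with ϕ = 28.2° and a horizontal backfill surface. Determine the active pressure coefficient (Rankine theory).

K_a = tan²(45° − φ/2) = tan²(30.90°) = 0.3582.

0.358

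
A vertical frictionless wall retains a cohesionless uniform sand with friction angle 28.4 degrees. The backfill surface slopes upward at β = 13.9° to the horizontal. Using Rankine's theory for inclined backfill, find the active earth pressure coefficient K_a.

0.394

K_a = cos β · (cos β − √(cos²β − cos²φ)) / (cos β + √(cos²β − cos²φ)).
cos β = 0.9707, cos φ = 0.8796, √(cos²β − cos²φ) = 0.4105.
K_a = 0.9707 × (0.9707 − 0.4105)/(0.9707 + 0.4105) = 0.3937.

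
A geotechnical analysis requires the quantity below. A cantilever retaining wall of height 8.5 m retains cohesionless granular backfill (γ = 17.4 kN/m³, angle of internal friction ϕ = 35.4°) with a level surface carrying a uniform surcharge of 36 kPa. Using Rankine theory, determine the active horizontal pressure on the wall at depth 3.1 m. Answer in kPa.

24.0 kPa

K_a = (1 − sin φ)/(1 + sin φ) = 0.2664.
σ_v = γz + q = 17.4 × 3.1 + 36 = 89.94 kPa.
σ_h = K_a σ_v = 0.2664 × 89.94 = 23.96 kPa.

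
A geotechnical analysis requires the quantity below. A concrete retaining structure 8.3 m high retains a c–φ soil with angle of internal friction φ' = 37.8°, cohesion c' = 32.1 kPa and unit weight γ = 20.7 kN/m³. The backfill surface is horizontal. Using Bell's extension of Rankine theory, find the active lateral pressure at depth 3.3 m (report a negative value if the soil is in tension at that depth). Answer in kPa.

-15.1 kPa

K_a = (1 − sin φ)/(1 + sin φ) = 0.2400.
σ_a = K_a γ z − 2c√K_a = 0.2400×20.7×3.3 − 2×32.1×0.4899 = -15.06 kPa.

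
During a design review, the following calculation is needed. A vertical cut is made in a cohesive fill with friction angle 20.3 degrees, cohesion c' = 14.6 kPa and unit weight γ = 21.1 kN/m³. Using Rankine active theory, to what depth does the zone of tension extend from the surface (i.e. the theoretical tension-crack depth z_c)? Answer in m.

K_a = tan²(45° − 20.3°/2) = 0.4849; √K_a = 0.6963.
The active pressure is zero where K_a γ z = 2c√K_a, so z_c = 2c/(γ√K_a) = 2×14.6/(21.1×0.6963) = 1.987 m.

1.99 m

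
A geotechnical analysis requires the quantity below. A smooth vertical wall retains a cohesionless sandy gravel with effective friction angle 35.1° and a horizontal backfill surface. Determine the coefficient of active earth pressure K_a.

K_a = (1 − sin φ)/(1 + sin φ) = (1 − sin 35.1°)/(1 + sin 35.1°) = 0.2698.

0.270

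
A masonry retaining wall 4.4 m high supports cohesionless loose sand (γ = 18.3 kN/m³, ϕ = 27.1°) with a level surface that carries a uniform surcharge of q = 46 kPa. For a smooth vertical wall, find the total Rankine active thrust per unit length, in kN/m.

142 kN/m

K_a = tan²(45° − φ/2) = 0.3741.
Soil triangle: ½ K_a γ H² = 0.5×0.3741×18.3×4.4² = 66.26 kN/m.
Surcharge rectangle: K_a q H = 0.3741×46×4.4 = 75.71 kN/m.
Total = 66.26 + 75.71 = 142.0 kN/m.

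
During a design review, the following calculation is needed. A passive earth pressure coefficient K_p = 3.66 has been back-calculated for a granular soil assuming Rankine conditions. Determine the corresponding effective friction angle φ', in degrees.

34.8°

K_p = (1+sin φ)/(1−sin φ) ⇒ sin φ = (K_p − 1)/(K_p + 1) = 0.5708.
φ = arcsin(0.5708) = 34.81°.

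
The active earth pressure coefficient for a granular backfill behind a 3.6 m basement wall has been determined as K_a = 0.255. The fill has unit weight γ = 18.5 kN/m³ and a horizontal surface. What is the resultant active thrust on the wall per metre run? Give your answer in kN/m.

30.6 kN/m

P = ½ K_a γ H² = 0.5 × 0.255 × 18.5 × 3.6² = 30.57 kN/m.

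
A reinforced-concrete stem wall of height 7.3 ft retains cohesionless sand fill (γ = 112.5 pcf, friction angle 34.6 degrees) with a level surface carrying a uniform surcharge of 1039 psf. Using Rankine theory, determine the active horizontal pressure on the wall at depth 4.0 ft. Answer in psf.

K_a = (1 − sin φ)/(1 + sin φ) = 0.2756.
σ_v = γz + q = 112.5 × 4.0 + 1039 = 1489 psf.
σ_h = K_a σ_v = 0.2756 × 1489 = 410.4 psf.

410 psf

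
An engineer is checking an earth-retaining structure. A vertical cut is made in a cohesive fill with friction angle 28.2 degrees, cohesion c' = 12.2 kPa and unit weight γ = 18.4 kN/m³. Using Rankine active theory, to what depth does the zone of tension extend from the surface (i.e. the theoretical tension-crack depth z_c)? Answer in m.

2.22 m

K_a = tan²(45° − 28.2°/2) = 0.3582; √K_a = 0.5985.
The active pressure is zero where K_a γ z = 2c√K_a, so z_c = 2c/(γ√K_a) = 2×12.2/(18.4×0.5985) = 2.216 m.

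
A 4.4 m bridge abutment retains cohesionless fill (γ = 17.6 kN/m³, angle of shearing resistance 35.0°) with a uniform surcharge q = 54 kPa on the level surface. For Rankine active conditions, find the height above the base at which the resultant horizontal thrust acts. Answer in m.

K_a = 0.2710.
Triangular part P₁ = ½K_aγH² = 46.17 at H/3 = 1.467 m; rectangular part P₂ = K_a q H = 64.39 at H/2 = 2.200 m.
ȳ = (P₁·1.467 + P₂·2.200)/(P₁+P₂) = 1.894 m.

1.89 m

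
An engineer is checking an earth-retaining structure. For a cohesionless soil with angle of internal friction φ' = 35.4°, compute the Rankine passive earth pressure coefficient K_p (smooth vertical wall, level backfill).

3.75

K_p = (1 + sin φ)/(1 − sin φ) = tan²(45° + 35.4°/2) = 3.754.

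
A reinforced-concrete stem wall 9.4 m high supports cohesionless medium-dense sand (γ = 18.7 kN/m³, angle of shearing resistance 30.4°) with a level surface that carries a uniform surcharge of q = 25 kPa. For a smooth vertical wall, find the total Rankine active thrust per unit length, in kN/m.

K_a = tan²(45° − φ/2) = 0.3280.
Soil triangle: ½ K_a γ H² = 0.5×0.3280×18.7×9.4² = 271.0 kN/m.
Surcharge rectangle: K_a q H = 0.3280×25×9.4 = 77.08 kN/m.
Total = 271.0 + 77.08 = 348.1 kN/m.

348 kN/m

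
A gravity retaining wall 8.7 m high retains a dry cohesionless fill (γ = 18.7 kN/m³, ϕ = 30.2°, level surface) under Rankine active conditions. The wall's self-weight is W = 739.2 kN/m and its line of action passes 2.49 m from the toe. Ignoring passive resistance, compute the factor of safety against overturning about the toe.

K_a = tan²(45° − 30.2°/2) = 0.3307.
P_a = ½K_aγH² = 0.5×0.3307×18.7×8.7² = 234.0 kN/m, acting at H/3 = 2.900 m above the base.
Overturning moment M_o = P_a × H/3 = 234.0 × 2.900 = 678.6.
Resisting moment M_r = W × 2.49 = 739.2 × 2.49 = 1841.
FS_overturning = M_r/M_o = 1841/678.6 = 2.712.

2.71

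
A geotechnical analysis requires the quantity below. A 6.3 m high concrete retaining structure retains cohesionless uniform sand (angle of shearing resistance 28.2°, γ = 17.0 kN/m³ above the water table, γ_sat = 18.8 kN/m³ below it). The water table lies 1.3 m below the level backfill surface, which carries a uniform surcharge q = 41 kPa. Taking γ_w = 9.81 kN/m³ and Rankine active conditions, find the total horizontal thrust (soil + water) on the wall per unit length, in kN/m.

K_a = tan²(45° − φ/2) = 0.3582.
γ' = 18.8 − 9.81 = 8.990 kN/m³. h₂ = H − d_w = 5.0 m.
σ'_h: at surface K_a·q = 14.69; at WT K_a(q+γd_w) = 22.60; at base K_a(q+γd_w+γ'h₂) = 38.70 kPa.
P₁ = ½(14.69+22.60)×1.3 = 24.24; P₂ = ½(22.60+38.70)×5.0 = 153.3; P_w = ½γ_w h₂² = 122.6.
Total = 24.24+153.3+122.6 = 300.1 kN/m.

300 kN/m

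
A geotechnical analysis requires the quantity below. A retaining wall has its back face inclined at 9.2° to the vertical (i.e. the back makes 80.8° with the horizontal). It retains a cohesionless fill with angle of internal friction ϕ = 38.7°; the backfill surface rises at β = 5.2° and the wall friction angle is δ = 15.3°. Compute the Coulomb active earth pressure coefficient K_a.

K_a = sin²(α+φ) / [sin²α · sin(α−δ) · (1 + √{sin(φ+δ)sin(φ−β) / (sin(α−δ)sin(α+β))})²].
With α = 80.8°, φ = 38.7°, δ = 15.3°, β = 5.2°: K_a = 0.2951.

0.295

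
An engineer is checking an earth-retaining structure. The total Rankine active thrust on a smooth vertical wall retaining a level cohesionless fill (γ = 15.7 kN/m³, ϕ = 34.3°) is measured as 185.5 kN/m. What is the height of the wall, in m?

9.20 m

K_a = 0.2792. P_a = ½ K_a γ H² ⇒ H = √(2P_a/(K_a γ)).
H = √(2×185.5/(0.2792×15.7)) = 9.200 m.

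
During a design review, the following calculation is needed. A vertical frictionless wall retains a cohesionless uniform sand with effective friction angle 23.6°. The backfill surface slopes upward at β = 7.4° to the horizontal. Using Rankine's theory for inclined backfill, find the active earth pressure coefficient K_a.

K_a = cos β · (cos β − √(cos²β − cos²φ)) / (cos β + √(cos²β − cos²φ)).
cos β = 0.9917, cos φ = 0.9164, √(cos²β − cos²φ) = 0.3791.
K_a = 0.9917 × (0.9917 − 0.3791)/(0.9917 + 0.3791) = 0.4432.

0.443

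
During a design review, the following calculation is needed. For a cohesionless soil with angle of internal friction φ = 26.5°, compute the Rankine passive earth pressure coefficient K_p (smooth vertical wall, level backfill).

K_p = (1 + sin φ)/(1 − sin φ) = tan²(45° + 26.5°/2) = 2.611.

2.61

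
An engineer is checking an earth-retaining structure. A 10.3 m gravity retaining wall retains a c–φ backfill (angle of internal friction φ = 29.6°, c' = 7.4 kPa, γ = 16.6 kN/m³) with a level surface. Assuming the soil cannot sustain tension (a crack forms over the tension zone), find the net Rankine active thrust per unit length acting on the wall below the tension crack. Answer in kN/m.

216 kN/m

K_a = 0.3387; √K_a = 0.5820.
Tension-crack depth z_c = 2c/(γ√K_a) = 2×7.4/(16.6×0.5820) = 1.532 m.
σ_a at base = K_a γ H − 2c√K_a = 0.3387×16.6×10.3 − 2×7.4×0.5820 = 49.30 kPa.
P_a = ½ × 49.30 × (H − z_c) = 0.5×49.30×8.768 = 216.2 kN/m.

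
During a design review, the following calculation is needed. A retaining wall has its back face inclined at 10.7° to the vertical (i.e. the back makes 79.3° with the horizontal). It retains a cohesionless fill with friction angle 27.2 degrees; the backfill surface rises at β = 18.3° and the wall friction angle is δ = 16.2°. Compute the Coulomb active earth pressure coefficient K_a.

K_a = sin²(α+φ) / [sin²α · sin(α−δ) · (1 + √{sin(φ+δ)sin(φ−β) / (sin(α−δ)sin(α+β))})²].
With α = 79.3°, φ = 27.2°, δ = 16.2°, β = 18.3°: K_a = 0.5886.

0.589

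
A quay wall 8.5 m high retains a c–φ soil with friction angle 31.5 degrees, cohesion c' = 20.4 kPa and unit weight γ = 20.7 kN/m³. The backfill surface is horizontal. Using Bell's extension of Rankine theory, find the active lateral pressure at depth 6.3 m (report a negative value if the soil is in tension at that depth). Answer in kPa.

K_a = (1 − sin φ)/(1 + sin φ) = 0.3136.
σ_a = K_a γ z − 2c√K_a = 0.3136×20.7×6.3 − 2×20.4×0.5600 = 18.05 kPa.

18.1 kPa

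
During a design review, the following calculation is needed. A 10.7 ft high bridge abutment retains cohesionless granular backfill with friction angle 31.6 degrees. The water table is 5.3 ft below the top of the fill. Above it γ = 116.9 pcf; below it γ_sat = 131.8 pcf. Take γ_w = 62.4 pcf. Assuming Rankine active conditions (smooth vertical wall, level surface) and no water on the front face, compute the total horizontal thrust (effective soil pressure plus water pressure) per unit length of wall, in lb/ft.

K_a = tan²(45° − φ/2) = 0.3123.
γ' = 131.8 − 62.4 = 69.40 pcf. Depth below WT = 5.4 ft.
σ'_h at WT = K_a γ d_w = 193.5 psf; at base = 193.5 + K_a γ' × 5.4 = 310.6 psf.
P₁ (0–5.3 ft) = ½×193.5×5.3 = 512.8. P₂ (5.3–10.7 ft) = ½(193.5+310.6)×5.4 = 1361.
P_w = ½ γ_w h₂² = 0.5×62.4×5.4² = 909.8. Total = 512.8+1361+909.8 = 2784 lb/ft.

2780 lb/ft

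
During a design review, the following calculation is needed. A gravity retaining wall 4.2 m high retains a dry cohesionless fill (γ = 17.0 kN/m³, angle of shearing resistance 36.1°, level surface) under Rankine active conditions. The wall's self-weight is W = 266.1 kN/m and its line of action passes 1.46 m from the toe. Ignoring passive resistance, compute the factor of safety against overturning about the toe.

K_a = tan²(45° − 36.1°/2) = 0.2585.
P_a = ½K_aγH² = 0.5×0.2585×17.0×4.2² = 38.76 kN/m, acting at H/3 = 1.400 m above the base.
Overturning moment M_o = P_a × H/3 = 38.76 × 1.400 = 54.26.
Resisting moment M_r = W × 1.46 = 266.1 × 1.46 = 388.5.
FS_overturning = M_r/M_o = 388.5/54.26 = 7.160.

7.16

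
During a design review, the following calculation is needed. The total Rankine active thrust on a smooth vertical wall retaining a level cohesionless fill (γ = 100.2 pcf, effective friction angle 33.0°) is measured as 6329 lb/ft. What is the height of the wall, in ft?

K_a = 0.2948. P_a = ½ K_a γ H² ⇒ H = √(2P_a/(K_a γ)).
H = √(2×6329/(0.2948×100.2)) = 20.70 ft.

20.7 ft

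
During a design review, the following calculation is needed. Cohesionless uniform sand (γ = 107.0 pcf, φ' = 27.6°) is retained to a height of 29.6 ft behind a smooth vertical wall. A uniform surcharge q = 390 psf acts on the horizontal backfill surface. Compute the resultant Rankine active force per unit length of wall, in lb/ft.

21400 lb/ft

K_a = tan²(45° − φ/2) = 0.3668.
Soil triangle: ½ K_a γ H² = 0.5×0.3668×107.0×29.6² = 17190 lb/ft.
Surcharge rectangle: K_a q H = 0.3668×390×29.6 = 4234 lb/ft.
Total = 17190 + 4234 = 21430 lb/ft.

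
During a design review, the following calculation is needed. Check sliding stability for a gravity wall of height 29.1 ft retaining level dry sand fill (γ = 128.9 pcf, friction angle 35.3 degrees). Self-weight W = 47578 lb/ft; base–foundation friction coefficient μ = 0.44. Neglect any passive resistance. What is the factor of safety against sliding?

1.43

K_a = tan²(45° − 35.3°/2) = 0.2675.
P_a = ½K_aγH² = 0.5×0.2675×128.9×29.1² = 14600 lb/ft, acting at H/3 = 9.700 ft above the base.
FS_sliding = μW / P_a = 0.44×47578 / 14600 = 1.434.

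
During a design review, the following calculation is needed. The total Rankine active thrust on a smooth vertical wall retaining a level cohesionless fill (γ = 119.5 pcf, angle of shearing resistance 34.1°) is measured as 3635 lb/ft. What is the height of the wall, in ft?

14.7 ft

K_a = 0.2815. P_a = ½ K_a γ H² ⇒ H = √(2P_a/(K_a γ)).
H = √(2×3635/(0.2815×119.5)) = 14.70 ft.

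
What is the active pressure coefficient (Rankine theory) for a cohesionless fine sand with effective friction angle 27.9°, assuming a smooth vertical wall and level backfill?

0.362

K_a = (1 − sin φ)/(1 + sin φ) = (1 − sin 27.9°)/(1 + sin 27.9°) = 0.3625.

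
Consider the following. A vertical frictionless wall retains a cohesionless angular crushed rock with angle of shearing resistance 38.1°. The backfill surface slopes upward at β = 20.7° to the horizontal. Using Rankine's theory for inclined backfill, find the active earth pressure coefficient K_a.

K_a = cos β · (cos β − √(cos²β − cos²φ)) / (cos β + √(cos²β − cos²φ)).
cos β = 0.9354, cos φ = 0.7869, √(cos²β − cos²φ) = 0.5058.
K_a = 0.9354 × (0.9354 − 0.5058)/(0.9354 + 0.5058) = 0.2789.

0.279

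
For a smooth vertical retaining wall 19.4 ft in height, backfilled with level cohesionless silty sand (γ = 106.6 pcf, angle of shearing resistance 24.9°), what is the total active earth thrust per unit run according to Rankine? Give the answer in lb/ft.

K_a = tan²(45° − φ/2) = 0.4074.
P_a = ½ K_a γ H² = 0.5 × 0.4074 × 106.6 × 19.4² = 8173 lb/ft.

8170 lb/ft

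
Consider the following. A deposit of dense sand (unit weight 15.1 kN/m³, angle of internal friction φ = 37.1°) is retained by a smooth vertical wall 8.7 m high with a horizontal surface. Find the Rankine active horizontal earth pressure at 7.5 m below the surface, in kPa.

K_a = (1 − sin φ)/(1 + sin φ) = 0.2475.
σ_h = K_a γ z = 0.2475 × 15.1 × 7.5 = 28.03 kPa.

28.0 kPa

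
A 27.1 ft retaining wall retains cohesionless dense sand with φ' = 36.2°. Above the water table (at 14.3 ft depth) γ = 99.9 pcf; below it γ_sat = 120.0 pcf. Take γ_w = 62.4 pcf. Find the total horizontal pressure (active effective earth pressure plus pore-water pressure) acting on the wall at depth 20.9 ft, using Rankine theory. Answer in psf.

K_a = (1 − sin φ)/(1 + sin φ) = 0.2574.
γ' = 120.0 − 62.4 = 57.60 pcf.
Effective vertical stress at 20.9 ft: σ'_v = 99.9×14.3 + 57.60×6.60 = 1809 psf.
σ'_h = K_a σ'_v = 0.2574 × 1809 = 465.5 psf; u = γ_w × 6.60 = 411.8 psf.
Total σ_h = 465.5 + 411.8 = 877.4 psf.

877 psf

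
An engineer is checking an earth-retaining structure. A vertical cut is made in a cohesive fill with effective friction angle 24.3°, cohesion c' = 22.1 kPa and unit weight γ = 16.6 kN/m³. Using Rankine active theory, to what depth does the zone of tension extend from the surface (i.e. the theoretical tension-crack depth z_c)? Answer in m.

4.12 m

K_a = tan²(45° − 24.3°/2) = 0.4169; √K_a = 0.6457.
The active pressure is zero where K_a γ z = 2c√K_a, so z_c = 2c/(γ√K_a) = 2×22.1/(16.6×0.6457) = 4.124 m.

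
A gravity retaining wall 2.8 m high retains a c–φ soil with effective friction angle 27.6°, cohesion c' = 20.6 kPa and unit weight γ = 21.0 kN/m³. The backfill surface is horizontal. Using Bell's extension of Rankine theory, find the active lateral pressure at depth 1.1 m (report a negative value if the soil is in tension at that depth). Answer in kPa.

-16.5 kPa

K_a = (1 − sin φ)/(1 + sin φ) = 0.3668.
σ_a = K_a γ z − 2c√K_a = 0.3668×21.0×1.1 − 2×20.6×0.6056 = -16.48 kPa.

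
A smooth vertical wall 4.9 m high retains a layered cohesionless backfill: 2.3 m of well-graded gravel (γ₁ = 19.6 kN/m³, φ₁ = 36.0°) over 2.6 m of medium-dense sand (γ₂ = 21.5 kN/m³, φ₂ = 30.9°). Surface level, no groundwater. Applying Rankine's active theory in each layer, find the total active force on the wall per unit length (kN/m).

74.5 kN/m

K_a1 = tan²(45°−36.0°/2) = 0.2596; K_a2 = tan²(45°−30.9°/2) = 0.3214.
Layer 1: σ at base = K_a1 γ₁ h₁ = 11.70 kPa; P₁ = ½×11.70×2.3 = 13.46.
Layer 2: σ_v at top = γ₁h₁ = 45.08; σ_h top = K_a2×45.08 = 14.49; σ_h base = K_a2×(45.08+21.5×2.6) = 32.46.
P₂ = ½(14.49+32.46)×2.6 = 61.03. Total P_a = 13.46+61.03 = 74.49 kN/m.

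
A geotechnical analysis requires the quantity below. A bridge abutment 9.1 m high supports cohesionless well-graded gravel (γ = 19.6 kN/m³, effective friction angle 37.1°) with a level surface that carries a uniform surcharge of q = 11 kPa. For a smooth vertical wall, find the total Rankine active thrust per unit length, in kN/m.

K_a = tan²(45° − φ/2) = 0.2475.
Soil triangle: ½ K_a γ H² = 0.5×0.2475×19.6×9.1² = 200.9 kN/m.
Surcharge rectangle: K_a q H = 0.2475×11×9.1 = 24.77 kN/m.
Total = 200.9 + 24.77 = 225.6 kN/m.

226 kN/m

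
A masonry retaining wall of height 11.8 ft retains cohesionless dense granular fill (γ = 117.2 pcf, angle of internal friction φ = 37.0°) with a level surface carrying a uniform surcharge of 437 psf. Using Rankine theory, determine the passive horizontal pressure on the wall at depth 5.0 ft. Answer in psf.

K_p = (1 + sin φ)/(1 − sin φ) = 4.023.
σ_v = γz + q = 117.2 × 5.0 + 437 = 1023 psf.
σ_h = K_p σ_v = 4.023 × 1023 = 4115 psf.

4120 psf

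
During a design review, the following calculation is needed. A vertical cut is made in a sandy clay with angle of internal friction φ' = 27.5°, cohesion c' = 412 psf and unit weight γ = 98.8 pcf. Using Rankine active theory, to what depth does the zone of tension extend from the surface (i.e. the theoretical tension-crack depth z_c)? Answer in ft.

13.7 ft

K_a = tan²(45° − 27.5°/2) = 0.3682; √K_a = 0.6068.
The active pressure is zero where K_a γ z = 2c√K_a, so z_c = 2c/(γ√K_a) = 2×412/(98.8×0.6068) = 13.74 ft.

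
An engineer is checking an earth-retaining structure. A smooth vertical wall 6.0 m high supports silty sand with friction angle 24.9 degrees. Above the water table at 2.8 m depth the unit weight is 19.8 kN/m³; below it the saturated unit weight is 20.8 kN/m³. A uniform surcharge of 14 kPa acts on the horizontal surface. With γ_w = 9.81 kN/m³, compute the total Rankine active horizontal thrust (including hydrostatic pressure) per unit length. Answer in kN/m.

K_a = tan²(45° − φ/2) = 0.4074.
γ' = 20.8 − 9.81 = 10.99 kN/m³. h₂ = H − d_w = 3.2 m.
σ'_h: at surface K_a·q = 5.704; at WT K_a(q+γd_w) = 28.29; at base K_a(q+γd_w+γ'h₂) = 42.62 kPa.
P₁ = ½(5.704+28.29)×2.8 = 47.59; P₂ = ½(28.29+42.62)×3.2 = 113.5; P_w = ½γ_w h₂² = 50.23.
Total = 47.59+113.5+50.23 = 211.3 kN/m.

211 kN/m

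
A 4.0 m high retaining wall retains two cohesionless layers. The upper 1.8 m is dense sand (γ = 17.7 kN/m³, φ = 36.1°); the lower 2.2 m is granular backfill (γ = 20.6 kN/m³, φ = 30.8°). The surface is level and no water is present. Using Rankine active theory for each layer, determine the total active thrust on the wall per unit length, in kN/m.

46.1 kN/m

K_a1 = tan²(45°−36.1°/2) = 0.2585; K_a2 = tan²(45°−30.8°/2) = 0.3227.
Layer 1: σ at base = K_a1 γ₁ h₁ = 8.236 kPa; P₁ = ½×8.236×1.8 = 7.412.
Layer 2: σ_v at top = γ₁h₁ = 31.86; σ_h top = K_a2×31.86 = 10.28; σ_h base = K_a2×(31.86+20.6×2.2) = 24.91.
P₂ = ½(10.28+24.91)×2.2 = 38.71. Total P_a = 7.412+38.71 = 46.12 kN/m.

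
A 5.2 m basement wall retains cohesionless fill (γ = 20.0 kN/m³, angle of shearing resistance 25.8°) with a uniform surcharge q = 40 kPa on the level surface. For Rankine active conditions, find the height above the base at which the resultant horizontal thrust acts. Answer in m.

2.11 m

K_a = 0.3935.
Triangular part P₁ = ½K_aγH² = 106.4 at H/3 = 1.733 m; rectangular part P₂ = K_a q H = 81.85 at H/2 = 2.600 m.
ȳ = (P₁·1.733 + P₂·2.600)/(P₁+P₂) = 2.110 m.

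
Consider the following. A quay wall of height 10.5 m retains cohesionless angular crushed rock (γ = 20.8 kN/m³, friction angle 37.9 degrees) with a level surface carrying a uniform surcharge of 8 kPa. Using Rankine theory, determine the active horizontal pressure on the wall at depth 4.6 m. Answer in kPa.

24.8 kPa

K_a = (1 − sin φ)/(1 + sin φ) = 0.2389.
σ_v = γz + q = 20.8 × 4.6 + 8 = 103.7 kPa.
σ_h = K_a σ_v = 0.2389 × 103.7 = 24.77 kPa.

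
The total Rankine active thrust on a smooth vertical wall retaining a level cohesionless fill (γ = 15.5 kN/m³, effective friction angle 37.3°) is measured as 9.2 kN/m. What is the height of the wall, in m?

K_a = 0.2453. P_a = ½ K_a γ H² ⇒ H = √(2P_a/(K_a γ)).
H = √(2×9.2/(0.2453×15.5)) = 2.200 m.

2.20 m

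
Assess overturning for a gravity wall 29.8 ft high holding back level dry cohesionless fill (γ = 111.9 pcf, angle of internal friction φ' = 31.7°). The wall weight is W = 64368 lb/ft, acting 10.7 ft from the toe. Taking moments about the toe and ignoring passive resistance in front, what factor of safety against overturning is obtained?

4.49

K_a = tan²(45° − 31.7°/2) = 0.3111.
P_a = ½K_aγH² = 0.5×0.3111×111.9×29.8² = 15460 lb/ft, acting at H/3 = 9.933 ft above the base.
Overturning moment M_o = P_a × H/3 = 15460 × 9.933 = 153500.
Resisting moment M_r = W × 10.7 = 64368 × 10.7 = 688700.
FS_overturning = M_r/M_o = 688700/153500 = 4.486.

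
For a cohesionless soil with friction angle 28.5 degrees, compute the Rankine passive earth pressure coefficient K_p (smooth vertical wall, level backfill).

2.83

K_p = (1 + sin φ)/(1 − sin φ) = tan²(45° + 28.5°/2) = 2.825.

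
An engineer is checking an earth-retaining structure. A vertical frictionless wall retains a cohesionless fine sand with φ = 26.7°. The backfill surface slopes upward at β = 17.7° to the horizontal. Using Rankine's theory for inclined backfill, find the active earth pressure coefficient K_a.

K_a = cos β · (cos β − √(cos²β − cos²φ)) / (cos β + √(cos²β − cos²φ)).
cos β = 0.9527, cos φ = 0.8934, √(cos²β − cos²φ) = 0.3308.
K_a = 0.9527 × (0.9527 − 0.3308)/(0.9527 + 0.3308) = 0.4615.

0.462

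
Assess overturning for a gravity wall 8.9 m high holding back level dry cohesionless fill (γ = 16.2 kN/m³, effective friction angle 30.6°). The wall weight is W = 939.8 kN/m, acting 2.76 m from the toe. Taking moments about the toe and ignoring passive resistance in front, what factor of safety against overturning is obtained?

4.19

K_a = tan²(45° − 30.6°/2) = 0.3253.
P_a = ½K_aγH² = 0.5×0.3253×16.2×8.9² = 208.7 kN/m, acting at H/3 = 2.967 m above the base.
Overturning moment M_o = P_a × H/3 = 208.7 × 2.967 = 619.3.
Resisting moment M_r = W × 2.76 = 939.8 × 2.76 = 2594.
FS_overturning = M_r/M_o = 2594/619.3 = 4.189.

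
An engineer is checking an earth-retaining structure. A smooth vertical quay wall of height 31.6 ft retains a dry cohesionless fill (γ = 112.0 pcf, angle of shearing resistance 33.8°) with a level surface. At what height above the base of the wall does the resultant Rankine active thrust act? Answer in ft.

10.5 ft

K_a = 0.2851.
The pressure distribution is triangular, so the resultant acts at H/3 above the base = 31.6/3 = 10.53 ft.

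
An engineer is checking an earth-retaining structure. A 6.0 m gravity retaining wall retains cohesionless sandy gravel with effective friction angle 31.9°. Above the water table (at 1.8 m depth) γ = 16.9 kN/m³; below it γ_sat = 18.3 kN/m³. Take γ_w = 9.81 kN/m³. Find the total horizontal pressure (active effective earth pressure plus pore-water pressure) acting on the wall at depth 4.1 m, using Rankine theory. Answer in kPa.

K_a = (1 − sin φ)/(1 + sin φ) = 0.3085.
γ' = 18.3 − 9.81 = 8.490 kN/m³.
Effective vertical stress at 4.1 m: σ'_v = 16.9×1.8 + 8.490×2.30 = 49.95 kPa.
σ'_h = K_a σ'_v = 0.3085 × 49.95 = 15.41 kPa; u = γ_w × 2.30 = 22.56 kPa.
Total σ_h = 15.41 + 22.56 = 37.97 kPa.

38.0 kPa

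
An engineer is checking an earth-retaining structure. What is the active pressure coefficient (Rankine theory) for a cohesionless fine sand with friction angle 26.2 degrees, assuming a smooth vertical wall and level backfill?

K_a = (1 − sin φ)/(1 + sin φ) = (1 − sin 26.2°)/(1 + sin 26.2°) = 0.3874.

0.387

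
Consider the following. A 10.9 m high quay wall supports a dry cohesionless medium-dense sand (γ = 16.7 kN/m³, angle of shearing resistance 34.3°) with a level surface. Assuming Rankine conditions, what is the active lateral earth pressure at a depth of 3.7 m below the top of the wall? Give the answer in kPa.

17.2 kPa

K_a = (1 − sin φ)/(1 + sin φ) = 0.2792.
σ_h = K_a γ z = 0.2792 × 16.7 × 3.7 = 17.25 kPa.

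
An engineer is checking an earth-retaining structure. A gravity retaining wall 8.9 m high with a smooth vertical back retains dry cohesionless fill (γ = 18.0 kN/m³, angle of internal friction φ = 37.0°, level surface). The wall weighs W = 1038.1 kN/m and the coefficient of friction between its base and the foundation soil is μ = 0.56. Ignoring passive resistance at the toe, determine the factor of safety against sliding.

3.28

K_a = tan²(45° − 37.0°/2) = 0.2486.
P_a = ½K_aγH² = 0.5×0.2486×18.0×8.9² = 177.2 kN/m, acting at H/3 = 2.967 m above the base.
FS_sliding = μW / P_a = 0.56×1038.1 / 177.2 = 3.280.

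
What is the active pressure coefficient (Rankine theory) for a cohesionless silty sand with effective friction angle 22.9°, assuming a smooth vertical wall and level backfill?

0.440

K_a = tan²(45° − φ/2) = tan²(33.55°) = 0.4398.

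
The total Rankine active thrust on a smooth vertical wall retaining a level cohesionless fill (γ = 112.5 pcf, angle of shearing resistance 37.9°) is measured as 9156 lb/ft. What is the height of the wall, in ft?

K_a = 0.2389. P_a = ½ K_a γ H² ⇒ H = √(2P_a/(K_a γ)).
H = √(2×9156/(0.2389×112.5)) = 26.10 ft.

26.1 ft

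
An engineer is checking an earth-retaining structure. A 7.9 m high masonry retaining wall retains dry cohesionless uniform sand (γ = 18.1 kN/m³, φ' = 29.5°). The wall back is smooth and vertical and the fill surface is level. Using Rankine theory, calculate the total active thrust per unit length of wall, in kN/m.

K_a = tan²(45° − φ/2) = 0.3401.
P_a = ½ K_a γ H² = 0.5 × 0.3401 × 18.1 × 7.9² = 192.1 kN/m.

192 kN/m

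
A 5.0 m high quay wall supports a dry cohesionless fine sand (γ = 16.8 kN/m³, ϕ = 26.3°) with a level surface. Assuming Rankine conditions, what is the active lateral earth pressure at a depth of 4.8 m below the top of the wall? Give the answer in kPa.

K_a = (1 − sin φ)/(1 + sin φ) = 0.3859.
σ_h = K_a γ z = 0.3859 × 16.8 × 4.8 = 31.12 kPa.

31.1 kPa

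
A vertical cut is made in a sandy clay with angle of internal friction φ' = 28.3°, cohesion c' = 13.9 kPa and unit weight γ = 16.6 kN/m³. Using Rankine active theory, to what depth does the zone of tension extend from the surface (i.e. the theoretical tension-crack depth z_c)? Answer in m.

2.80 m

K_a = tan²(45° − 28.3°/2) = 0.3568; √K_a = 0.5973.
The active pressure is zero where K_a γ z = 2c√K_a, so z_c = 2c/(γ√K_a) = 2×13.9/(16.6×0.5973) = 2.804 m.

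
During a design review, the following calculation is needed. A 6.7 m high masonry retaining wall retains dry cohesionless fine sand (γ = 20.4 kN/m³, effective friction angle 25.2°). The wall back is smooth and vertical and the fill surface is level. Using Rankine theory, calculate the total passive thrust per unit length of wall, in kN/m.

1140 kN/m

K_p = tan²(45° + φ/2) = 2.483.
P_p = ½ K_p γ H² = 0.5 × 2.483 × 20.4 × 6.7² = 1137 kN/m.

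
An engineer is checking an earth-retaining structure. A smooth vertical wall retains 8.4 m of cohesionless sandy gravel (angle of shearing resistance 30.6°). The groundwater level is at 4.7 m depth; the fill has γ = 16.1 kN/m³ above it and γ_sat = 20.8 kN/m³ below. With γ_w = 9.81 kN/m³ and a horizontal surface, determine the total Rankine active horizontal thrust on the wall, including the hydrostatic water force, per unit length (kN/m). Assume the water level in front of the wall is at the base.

K_a = tan²(45° − φ/2) = 0.3253.
γ' = 20.8 − 9.81 = 10.99 kN/m³. Depth below WT = 3.7 m.
σ'_h at WT = K_a γ d_w = 24.62 kPa; at base = 24.62 + K_a γ' × 3.7 = 37.85 kPa.
P₁ (0–4.7 m) = ½×24.62×4.7 = 57.85. P₂ (4.7–8.4 m) = ½(24.62+37.85)×3.7 = 115.6.
P_w = ½ γ_w h₂² = 0.5×9.81×3.7² = 67.15. Total = 57.85+115.6+67.15 = 240.6 kN/m.

241 kN/m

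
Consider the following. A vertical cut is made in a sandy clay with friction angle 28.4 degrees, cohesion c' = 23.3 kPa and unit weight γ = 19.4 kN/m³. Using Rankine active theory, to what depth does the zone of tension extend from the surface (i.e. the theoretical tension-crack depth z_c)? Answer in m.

K_a = tan²(45° − 28.4°/2) = 0.3554; √K_a = 0.5961.
The active pressure is zero where K_a γ z = 2c√K_a, so z_c = 2c/(γ√K_a) = 2×23.3/(19.4×0.5961) = 4.029 m.

4.03 m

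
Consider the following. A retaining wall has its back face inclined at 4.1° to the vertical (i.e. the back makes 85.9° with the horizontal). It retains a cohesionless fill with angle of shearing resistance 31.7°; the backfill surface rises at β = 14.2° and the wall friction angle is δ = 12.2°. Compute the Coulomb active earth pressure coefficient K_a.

0.381

K_a = sin²(α+φ) / [sin²α · sin(α−δ) · (1 + √{sin(φ+δ)sin(φ−β) / (sin(α−δ)sin(α+β))})²].
With α = 85.9°, φ = 31.7°, δ = 12.2°, β = 14.2°: K_a = 0.3807.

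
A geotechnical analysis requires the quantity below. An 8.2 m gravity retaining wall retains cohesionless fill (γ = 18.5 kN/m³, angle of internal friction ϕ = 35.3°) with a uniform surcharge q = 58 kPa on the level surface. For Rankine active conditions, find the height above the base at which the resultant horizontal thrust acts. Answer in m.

K_a = 0.2675.
Triangular part P₁ = ½K_aγH² = 166.4 at H/3 = 2.733 m; rectangular part P₂ = K_a q H = 127.2 at H/2 = 4.100 m.
ȳ = (P₁·2.733 + P₂·4.100)/(P₁+P₂) = 3.326 m.

3.33 m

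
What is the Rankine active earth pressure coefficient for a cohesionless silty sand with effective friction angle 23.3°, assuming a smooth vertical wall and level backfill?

0.433

K_a = tan²(45° − φ/2) = tan²(33.35°) = 0.4331.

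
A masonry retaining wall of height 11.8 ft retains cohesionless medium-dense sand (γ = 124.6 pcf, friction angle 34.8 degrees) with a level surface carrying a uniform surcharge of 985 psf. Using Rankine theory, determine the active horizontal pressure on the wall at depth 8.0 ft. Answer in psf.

542 psf

K_a = (1 − sin φ)/(1 + sin φ) = 0.2733.
σ_v = γz + q = 124.6 × 8.0 + 985 = 1982 psf.
σ_h = K_a σ_v = 0.2733 × 1982 = 541.6 psf.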